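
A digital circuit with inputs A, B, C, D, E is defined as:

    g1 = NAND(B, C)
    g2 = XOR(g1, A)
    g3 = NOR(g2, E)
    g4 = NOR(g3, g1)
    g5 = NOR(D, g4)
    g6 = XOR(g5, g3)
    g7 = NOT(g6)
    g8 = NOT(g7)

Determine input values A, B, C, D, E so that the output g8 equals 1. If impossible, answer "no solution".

A=0 B=1 C=1 D=1 E=0

Check with A=0 B=1 C=1 D=1 E=0:
g1 = NAND(B, C) = NAND(1, 1) = 0
g2 = XOR(g1, A) = XOR(0, 0) = 0
g3 = NOR(g2, E) = NOR(0, 0) = 1
g4 = NOR(g3, g1) = NOR(1, 0) = 0
g5 = NOR(D, g4) = NOR(1, 0) = 0
g6 = XOR(g5, g3) = XOR(0, 1) = 1
g7 = NOT(g6) = NOT 1 = 0
g8 = NOT(g7) = NOT 0 = 1
So g8 = 1 as required.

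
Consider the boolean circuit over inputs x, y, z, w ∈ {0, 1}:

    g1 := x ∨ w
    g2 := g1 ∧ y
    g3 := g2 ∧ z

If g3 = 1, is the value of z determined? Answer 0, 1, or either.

1

g3 = g2 ∧ z must be 1, so both g2 = 1 and z = 1.
g2 = g1 ∧ y must be 1, so both g1 = 1 and y = 1.
g1 = x ∨ w must be 1, so at least one of x, w is 1.
Every assignment with g3 = 1 has z = 1; there are 3 such assignment(s).
  x=0, y=1, z=1, w=1
  x=1, y=1, z=1, w=0
  x=1, y=1, z=1, w=1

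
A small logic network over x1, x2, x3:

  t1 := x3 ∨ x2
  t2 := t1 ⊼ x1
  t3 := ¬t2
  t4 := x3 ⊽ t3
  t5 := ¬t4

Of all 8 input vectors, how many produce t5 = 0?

3

t5 = ¬t4 must be 0, so t4 = 1.
t4 = x3 ⊽ t3 must be 1, so both x3 = 0 and t3 = 0.
t3 = ¬t2 must be 0, so t2 = 1.
Satisfying assignments:
  x1=0, x2=0, x3=0
  x1=0, x2=1, x3=0
  x1=1, x2=0, x3=0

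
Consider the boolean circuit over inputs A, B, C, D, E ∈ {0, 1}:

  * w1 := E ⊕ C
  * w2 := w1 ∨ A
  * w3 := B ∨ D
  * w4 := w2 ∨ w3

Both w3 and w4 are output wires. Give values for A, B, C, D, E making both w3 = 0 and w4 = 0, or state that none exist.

A=0, B=0, C=1, D=0, E=1

Check with A=0, B=0, C=1, D=0, E=1:
w1 = E ⊕ C = 1 ⊕ 1 = 0
w2 = w1 ∨ A = 0 ∨ 0 = 0
w3 = B ∨ D = 0 ∨ 0 = 0
w4 = w2 ∨ w3 = 0 ∨ 0 = 0
So w3 = 0 and w4 = 0.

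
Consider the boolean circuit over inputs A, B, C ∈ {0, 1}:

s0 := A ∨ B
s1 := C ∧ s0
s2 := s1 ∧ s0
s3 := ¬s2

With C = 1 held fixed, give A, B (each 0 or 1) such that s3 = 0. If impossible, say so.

s3 = ¬s2 must be 0, so s2 = 1.
Check with C = 1 and A=1, B=1:
s0 = A ∨ B = 1 ∨ 1 = 1
s1 = C ∧ s0 = 1 ∧ 1 = 1
s2 = s1 ∧ s0 = 1 ∧ 1 = 1
s3 = ¬s2 = ¬1 = 0
So s3 = 0.

A=1, B=1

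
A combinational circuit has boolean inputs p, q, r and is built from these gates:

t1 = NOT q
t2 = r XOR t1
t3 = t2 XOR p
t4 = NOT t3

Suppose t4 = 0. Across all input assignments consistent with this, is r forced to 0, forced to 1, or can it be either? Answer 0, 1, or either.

either

Both values of r occur among assignments with t4 = 0:
  r=0: p=0, q=0, r=0
  r=1: p=0, q=1, r=1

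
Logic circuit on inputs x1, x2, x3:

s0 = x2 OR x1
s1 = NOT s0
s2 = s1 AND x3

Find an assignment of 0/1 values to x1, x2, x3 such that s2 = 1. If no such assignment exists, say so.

x1=0, x2=0, x3=1

s2 = s1 AND x3 must be 1, so both s1 = 1 and x3 = 1.
s1 = NOT s0 must be 1, so s0 = 0.
Check with x1=0, x2=0, x3=1:
s0 = x2 OR x1 = 0 OR 0 = 0
s1 = NOT s0 = NOT 0 = 1
s2 = s1 AND x3 = 1 AND 1 = 1
So s2 = 1 as required.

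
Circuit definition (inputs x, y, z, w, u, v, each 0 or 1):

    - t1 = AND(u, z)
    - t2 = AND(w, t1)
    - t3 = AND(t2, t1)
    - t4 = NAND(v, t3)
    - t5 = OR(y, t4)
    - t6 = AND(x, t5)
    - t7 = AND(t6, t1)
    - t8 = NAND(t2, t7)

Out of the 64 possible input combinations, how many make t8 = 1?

t8 = NAND(t2, t7) must be 1, so at least one of t2, t7 is 0.
Enumerating the 64 input combinations, 61 give t8 = 1 and 3 give t8 = 0.

61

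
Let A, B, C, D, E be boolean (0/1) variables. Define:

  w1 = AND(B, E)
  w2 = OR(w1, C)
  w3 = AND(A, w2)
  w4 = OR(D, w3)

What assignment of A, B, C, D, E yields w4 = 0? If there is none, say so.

A=0, B=0, C=1, D=0, E=1

w4 = OR(D, w3) must be 0, so both D = 0 and w3 = 0.
w3 = AND(A, w2) must be 0, so at least one of A, w2 is 0.
Check with A=0, B=0, C=1, D=0, E=1:
w1 = AND(B, E) = AND(0, 1) = 0
w2 = OR(w1, C) = OR(0, 1) = 1
w3 = AND(A, w2) = AND(0, 1) = 0
w4 = OR(D, w3) = OR(0, 0) = 0
So w4 = 0 as required.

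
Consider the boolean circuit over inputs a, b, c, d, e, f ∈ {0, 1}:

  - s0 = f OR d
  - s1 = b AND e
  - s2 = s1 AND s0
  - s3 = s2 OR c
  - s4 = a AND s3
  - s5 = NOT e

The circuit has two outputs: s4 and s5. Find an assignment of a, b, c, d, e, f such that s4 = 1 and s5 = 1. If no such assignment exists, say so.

Check with a=1, b=1, c=1, d=1, e=0, f=0:
s0 = f OR d = 0 OR 1 = 1
s1 = b AND e = 1 AND 0 = 0
s2 = s1 AND s0 = 0 AND 1 = 0
s3 = s2 OR c = 0 OR 1 = 1
s4 = a AND s3 = 1 AND 1 = 1
s5 = NOT e = NOT 0 = 1
So s4 = 1 and s5 = 1.

a=1, b=1, c=1, d=1, e=0, f=0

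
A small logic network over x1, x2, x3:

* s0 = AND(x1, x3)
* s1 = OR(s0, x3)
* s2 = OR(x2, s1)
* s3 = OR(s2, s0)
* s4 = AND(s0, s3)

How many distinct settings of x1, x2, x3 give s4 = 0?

6

s4 = AND(s0, s3) must be 0, so at least one of s0, s3 is 0.
Satisfying assignments:
  x1=0, x2=0, x3=0
  x1=0, x2=0, x3=1
  x1=0, x2=1, x3=0
  x1=0, x2=1, x3=1
  x1=1, x2=0, x3=0
  x1=1, x2=1, x3=0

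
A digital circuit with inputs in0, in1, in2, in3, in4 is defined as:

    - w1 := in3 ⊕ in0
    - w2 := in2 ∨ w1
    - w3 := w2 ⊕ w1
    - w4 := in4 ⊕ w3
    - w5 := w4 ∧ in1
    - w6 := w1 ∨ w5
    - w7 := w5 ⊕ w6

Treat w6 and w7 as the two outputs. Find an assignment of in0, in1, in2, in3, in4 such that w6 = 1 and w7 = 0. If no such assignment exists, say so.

in0=0 in1=1 in2=0 in3=0 in4=1

Check with in0=0 in1=1 in2=0 in3=0 in4=1:
w1 = in3 ⊕ in0 = 0 ⊕ 0 = 0
w2 = in2 ∨ w1 = 0 ∨ 0 = 0
w3 = w2 ⊕ w1 = 0 ⊕ 0 = 0
w4 = in4 ⊕ w3 = 1 ⊕ 0 = 1
w5 = w4 ∧ in1 = 1 ∧ 1 = 1
w6 = w1 ∨ w5 = 0 ∨ 1 = 1
w7 = w5 ⊕ w6 = 1 ⊕ 1 = 0
So w6 = 1 and w7 = 0.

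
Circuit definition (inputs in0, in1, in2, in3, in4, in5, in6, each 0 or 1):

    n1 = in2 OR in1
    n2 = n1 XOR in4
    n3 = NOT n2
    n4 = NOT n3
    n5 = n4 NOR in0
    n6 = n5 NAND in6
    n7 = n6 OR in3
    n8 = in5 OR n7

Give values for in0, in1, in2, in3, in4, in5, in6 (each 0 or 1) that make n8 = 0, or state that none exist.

in0=0 in1=1 in2=0 in3=0 in4=1 in5=0 in6=1

n8 = in5 OR n7 must be 0, so both in5 = 0 and n7 = 0.
n7 = n6 OR in3 must be 0, so both n6 = 0 and in3 = 0.
Check with in0=0 in1=1 in2=0 in3=0 in4=1 in5=0 in6=1:
n1 = in2 OR in1 = 0 OR 1 = 1
n2 = n1 XOR in4 = 1 XOR 1 = 0
n3 = NOT n2 = NOT 0 = 1
n4 = NOT n3 = NOT 1 = 0
n5 = n4 NOR in0 = 0 NOR 0 = 1
n6 = n5 NAND in6 = 1 NAND 1 = 0
n7 = n6 OR in3 = 0 OR 0 = 0
n8 = in5 OR n7 = 0 OR 0 = 0
So n8 = 0 as required.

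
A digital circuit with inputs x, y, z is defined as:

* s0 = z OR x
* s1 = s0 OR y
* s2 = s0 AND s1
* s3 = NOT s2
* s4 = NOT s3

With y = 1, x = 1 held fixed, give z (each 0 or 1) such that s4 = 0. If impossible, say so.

With y = 1, x = 1 fixed, none of the 2 settings of z give s4 = 0.
For example, with z=1:
s0 = z OR x = 1 OR 1 = 1
s1 = s0 OR y = 1 OR 1 = 1
s2 = s0 AND s1 = 1 AND 1 = 1
s3 = NOT s2 = NOT 1 = 0
s4 = NOT s3 = NOT 0 = 1
giving s4 = 1 ≠ 0.

no solution exists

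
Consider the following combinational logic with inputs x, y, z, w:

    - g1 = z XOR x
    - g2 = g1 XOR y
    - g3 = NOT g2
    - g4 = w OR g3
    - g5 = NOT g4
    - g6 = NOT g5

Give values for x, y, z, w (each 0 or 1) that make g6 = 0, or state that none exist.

Check with x=0, y=0, z=1, w=0:
g1 = z XOR x = 1 XOR 0 = 1
g2 = g1 XOR y = 1 XOR 0 = 1
g3 = NOT g2 = NOT 1 = 0
g4 = w OR g3 = 0 OR 0 = 0
g5 = NOT g4 = NOT 0 = 1
g6 = NOT g5 = NOT 1 = 0
So g6 = 0 as required.

x=0, y=0, z=1, w=0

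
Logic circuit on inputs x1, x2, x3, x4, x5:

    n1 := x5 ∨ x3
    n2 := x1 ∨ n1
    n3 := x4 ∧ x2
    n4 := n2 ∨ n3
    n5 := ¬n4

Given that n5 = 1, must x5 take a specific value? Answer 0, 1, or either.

n5 = ¬n4 must be 1, so n4 = 0.
n4 = n2 ∨ n3 must be 0, so both n2 = 0 and n3 = 0.
n2 = x1 ∨ n1 must be 0, so both x1 = 0 and n1 = 0.
Every assignment with n5 = 1 has x5 = 0; there are 3 such assignment(s).
  x1=0, x2=0, x3=0, x4=0, x5=0
  x1=0, x2=0, x3=0, x4=1, x5=0
  x1=0, x2=1, x3=0, x4=0, x5=0

0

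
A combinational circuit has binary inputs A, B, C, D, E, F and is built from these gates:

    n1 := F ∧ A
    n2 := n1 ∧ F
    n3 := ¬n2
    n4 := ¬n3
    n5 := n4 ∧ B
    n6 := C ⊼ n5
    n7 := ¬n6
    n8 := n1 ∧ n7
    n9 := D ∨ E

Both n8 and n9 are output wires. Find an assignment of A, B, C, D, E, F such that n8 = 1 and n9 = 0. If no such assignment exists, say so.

A=1, B=1, C=1, D=0, E=0, F=1

Check with A=1, B=1, C=1, D=0, E=0, F=1:
n1 = F ∧ A = 1 ∧ 1 = 1
n2 = n1 ∧ F = 1 ∧ 1 = 1
n3 = ¬n2 = ¬1 = 0
n4 = ¬n3 = ¬0 = 1
n5 = n4 ∧ B = 1 ∧ 1 = 1
n6 = C ⊼ n5 = 1 ⊼ 1 = 0
n7 = ¬n6 = ¬0 = 1
n8 = n1 ∧ n7 = 1 ∧ 1 = 1
n9 = D ∨ E = 0 ∨ 0 = 0
So n8 = 1 and n9 = 0.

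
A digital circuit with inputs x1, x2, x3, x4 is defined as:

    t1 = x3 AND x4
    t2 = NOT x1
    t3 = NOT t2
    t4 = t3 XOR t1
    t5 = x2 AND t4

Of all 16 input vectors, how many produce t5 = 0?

t5 = x2 AND t4 must be 0, so at least one of x2, t4 is 0.
Enumerating the 16 input combinations, 12 give t5 = 0 and 4 give t5 = 1.

12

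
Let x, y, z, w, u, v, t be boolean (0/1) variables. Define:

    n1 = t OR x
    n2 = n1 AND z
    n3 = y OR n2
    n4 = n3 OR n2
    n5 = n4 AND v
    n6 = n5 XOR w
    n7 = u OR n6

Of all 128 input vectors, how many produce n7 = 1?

n7 = u OR n6 must be 1, so at least one of u, n6 is 1.
Enumerating the 128 input combinations, 96 give n7 = 1 and 32 give n7 = 0.

96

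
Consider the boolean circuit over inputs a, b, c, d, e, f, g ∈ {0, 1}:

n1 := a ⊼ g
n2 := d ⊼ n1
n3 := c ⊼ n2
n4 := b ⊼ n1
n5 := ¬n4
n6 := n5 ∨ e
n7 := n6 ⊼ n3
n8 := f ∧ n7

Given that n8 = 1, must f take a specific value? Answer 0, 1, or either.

1

n8 = f ∧ n7 must be 1, so both f = 1 and n7 = 1.
Every assignment with n8 = 1 has f = 1; there are 33 such assignment(s).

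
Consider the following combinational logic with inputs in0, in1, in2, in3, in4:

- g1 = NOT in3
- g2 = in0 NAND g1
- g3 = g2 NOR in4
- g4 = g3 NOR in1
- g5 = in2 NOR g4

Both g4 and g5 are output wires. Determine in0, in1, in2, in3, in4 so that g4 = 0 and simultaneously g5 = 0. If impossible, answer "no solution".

in0=0 in1=1 in2=1 in3=1 in4=1

Check with in0=0 in1=1 in2=1 in3=1 in4=1:
g1 = NOT in3 = NOT 1 = 0
g2 = in0 NAND g1 = 0 NAND 0 = 1
g3 = g2 NOR in4 = 1 NOR 1 = 0
g4 = g3 NOR in1 = 0 NOR 1 = 0
g5 = in2 NOR g4 = 1 NOR 0 = 0
So g4 = 0 and g5 = 0.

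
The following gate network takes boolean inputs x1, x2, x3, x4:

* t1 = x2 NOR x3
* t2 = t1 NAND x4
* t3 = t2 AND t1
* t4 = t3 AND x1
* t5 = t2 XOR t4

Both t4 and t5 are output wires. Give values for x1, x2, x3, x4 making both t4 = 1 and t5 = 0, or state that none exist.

x1=1, x2=0, x3=0, x4=0

Check with x1=1, x2=0, x3=0, x4=0:
t1 = x2 NOR x3 = 0 NOR 0 = 1
t2 = t1 NAND x4 = 1 NAND 0 = 1
t3 = t2 AND t1 = 1 AND 1 = 1
t4 = t3 AND x1 = 1 AND 1 = 1
t5 = t2 XOR t4 = 1 XOR 1 = 0
So t4 = 1 and t5 = 0.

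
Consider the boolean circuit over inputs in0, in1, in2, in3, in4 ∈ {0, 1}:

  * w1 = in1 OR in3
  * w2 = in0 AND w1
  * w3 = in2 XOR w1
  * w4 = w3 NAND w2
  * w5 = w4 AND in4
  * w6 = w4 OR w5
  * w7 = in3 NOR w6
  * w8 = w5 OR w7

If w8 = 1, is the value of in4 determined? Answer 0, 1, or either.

either

Both values of in4 occur among assignments with w8 = 1:
  in4=0: in0=1, in1=1, in2=0, in3=0, in4=0
  in4=1: in0=0, in1=0, in2=0, in3=0, in4=1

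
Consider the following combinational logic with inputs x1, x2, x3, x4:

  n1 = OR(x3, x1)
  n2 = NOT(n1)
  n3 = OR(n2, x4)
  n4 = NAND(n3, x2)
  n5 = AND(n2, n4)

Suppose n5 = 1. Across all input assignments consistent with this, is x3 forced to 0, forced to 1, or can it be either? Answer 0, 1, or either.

n5 = AND(n2, n4) must be 1, so both n2 = 1 and n4 = 1.
n2 = NOT(n1) must be 1, so n1 = 0.
Every assignment with n5 = 1 has x3 = 0; there are 2 such assignment(s).
  x1=0, x2=0, x3=0, x4=0
  x1=0, x2=0, x3=0, x4=1

0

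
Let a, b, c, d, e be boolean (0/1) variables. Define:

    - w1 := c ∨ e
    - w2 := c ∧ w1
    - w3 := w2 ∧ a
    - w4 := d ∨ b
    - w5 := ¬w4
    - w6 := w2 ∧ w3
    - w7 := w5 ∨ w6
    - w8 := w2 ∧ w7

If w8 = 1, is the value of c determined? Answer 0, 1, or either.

1

w8 = w2 ∧ w7 must be 1, so both w2 = 1 and w7 = 1.
w2 = c ∧ w1 must be 1, so both c = 1 and w1 = 1.
w7 = w5 ∨ w6 must be 1, so at least one of w5, w6 is 1.
Every assignment with w8 = 1 has c = 1; there are 10 such assignment(s).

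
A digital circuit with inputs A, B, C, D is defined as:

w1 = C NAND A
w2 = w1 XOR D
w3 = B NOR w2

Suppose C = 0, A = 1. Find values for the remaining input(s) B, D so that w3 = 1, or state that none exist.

B=0, D=1

w3 = B NOR w2 must be 1, so both B = 0 and w2 = 0.
w2 = w1 XOR D must be 0, so w1 and D are equal.
Check with C = 0, A = 1 and B=0, D=1:
w1 = C NAND A = 0 NAND 1 = 1
w2 = w1 XOR D = 1 XOR 1 = 0
w3 = B NOR w2 = 0 NOR 0 = 1
So w3 = 1.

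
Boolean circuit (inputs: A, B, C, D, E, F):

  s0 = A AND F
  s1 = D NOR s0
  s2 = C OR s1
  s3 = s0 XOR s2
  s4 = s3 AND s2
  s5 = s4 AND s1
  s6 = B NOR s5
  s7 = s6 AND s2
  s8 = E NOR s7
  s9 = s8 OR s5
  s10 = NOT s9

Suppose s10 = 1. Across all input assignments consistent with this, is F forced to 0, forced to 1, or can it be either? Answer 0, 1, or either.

Both values of F occur among assignments with s10 = 1:
  F=0: A=0, B=0, C=0, D=1, E=1, F=0
  F=1: A=0, B=0, C=0, D=1, E=1, F=1

either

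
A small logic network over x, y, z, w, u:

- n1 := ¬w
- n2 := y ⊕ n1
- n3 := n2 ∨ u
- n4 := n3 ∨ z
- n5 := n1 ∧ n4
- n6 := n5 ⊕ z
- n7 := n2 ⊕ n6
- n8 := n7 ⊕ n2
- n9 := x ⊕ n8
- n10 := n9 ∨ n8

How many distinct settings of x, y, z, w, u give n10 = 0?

9

n10 = n9 ∨ n8 must be 0, so both n9 = 0 and n8 = 0.
n9 = x ⊕ n8 must be 0, so x and n8 are equal.
Enumerating the 32 input combinations, 9 give n10 = 0 and 23 give n10 = 1.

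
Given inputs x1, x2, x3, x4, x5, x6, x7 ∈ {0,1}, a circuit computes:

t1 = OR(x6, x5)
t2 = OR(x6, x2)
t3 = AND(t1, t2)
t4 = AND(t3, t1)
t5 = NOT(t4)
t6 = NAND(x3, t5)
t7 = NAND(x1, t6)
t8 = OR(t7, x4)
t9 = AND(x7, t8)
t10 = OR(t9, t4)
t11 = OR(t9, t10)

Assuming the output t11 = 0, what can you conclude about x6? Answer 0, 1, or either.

0

t11 = OR(t9, t10) must be 0, so both t9 = 0 and t10 = 0.
Every assignment with t11 = 0 has x6 = 0; there are 27 such assignment(s).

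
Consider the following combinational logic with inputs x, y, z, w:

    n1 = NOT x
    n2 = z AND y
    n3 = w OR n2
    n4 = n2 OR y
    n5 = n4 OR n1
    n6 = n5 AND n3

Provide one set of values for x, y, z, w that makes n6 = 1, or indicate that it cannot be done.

x=0, y=1, z=0, w=1

n6 = n5 AND n3 must be 1, so both n5 = 1 and n3 = 1.
n5 = n4 OR n1 must be 1, so at least one of n4, n1 is 1.
Check with x=0, y=1, z=0, w=1:
n1 = NOT x = NOT 0 = 1
n2 = z AND y = 0 AND 1 = 0
n3 = w OR n2 = 1 OR 0 = 1
n4 = n2 OR y = 0 OR 1 = 1
n5 = n4 OR n1 = 1 OR 1 = 1
n6 = n5 AND n3 = 1 AND 1 = 1
So n6 = 1 as required.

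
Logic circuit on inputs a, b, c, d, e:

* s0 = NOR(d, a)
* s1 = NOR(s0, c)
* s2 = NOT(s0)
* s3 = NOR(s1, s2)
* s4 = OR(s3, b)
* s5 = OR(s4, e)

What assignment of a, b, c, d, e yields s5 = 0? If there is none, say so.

a=0, b=0, c=0, d=1, e=0

Check with a=0, b=0, c=0, d=1, e=0:
s0 = NOR(d, a) = NOR(1, 0) = 0
s1 = NOR(s0, c) = NOR(0, 0) = 1
s2 = NOT(s0) = NOT 0 = 1
s3 = NOR(s1, s2) = NOR(1, 1) = 0
s4 = OR(s3, b) = OR(0, 0) = 0
s5 = OR(s4, e) = OR(0, 0) = 0
So s5 = 0 as required.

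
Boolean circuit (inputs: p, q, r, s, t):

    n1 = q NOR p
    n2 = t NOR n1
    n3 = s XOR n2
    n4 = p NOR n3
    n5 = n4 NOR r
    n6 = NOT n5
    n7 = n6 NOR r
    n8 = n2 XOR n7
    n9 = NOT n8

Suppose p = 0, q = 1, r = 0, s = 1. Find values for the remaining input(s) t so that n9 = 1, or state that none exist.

With p = 0, q = 1, r = 0, s = 1 fixed, none of the 2 settings of t give n9 = 1.
For example, with t=0:
n1 = q NOR p = 1 NOR 0 = 0
n2 = t NOR n1 = 0 NOR 0 = 1
n3 = s XOR n2 = 1 XOR 1 = 0
n4 = p NOR n3 = 0 NOR 0 = 1
n5 = n4 NOR r = 1 NOR 0 = 0
n6 = NOT n5 = NOT 0 = 1
n7 = n6 NOR r = 1 NOR 0 = 0
n8 = n2 XOR n7 = 1 XOR 0 = 1
n9 = NOT n8 = NOT 1 = 0
giving n9 = 0 ≠ 1.

no solution exists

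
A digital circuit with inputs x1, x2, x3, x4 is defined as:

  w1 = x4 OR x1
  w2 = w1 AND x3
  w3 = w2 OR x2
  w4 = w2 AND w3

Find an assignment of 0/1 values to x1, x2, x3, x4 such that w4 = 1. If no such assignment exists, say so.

w4 = w2 AND w3 must be 1, so both w2 = 1 and w3 = 1.
w2 = w1 AND x3 must be 1, so both w1 = 1 and x3 = 1.
w3 = w2 OR x2 must be 1, so at least one of w2, x2 is 1.
Check with x1=0, x2=0, x3=1, x4=1:
w1 = x4 OR x1 = 1 OR 0 = 1
w2 = w1 AND x3 = 1 AND 1 = 1
w3 = w2 OR x2 = 1 OR 0 = 1
w4 = w2 AND w3 = 1 AND 1 = 1
So w4 = 1 as required.

x1=0, x2=0, x3=1, x4=1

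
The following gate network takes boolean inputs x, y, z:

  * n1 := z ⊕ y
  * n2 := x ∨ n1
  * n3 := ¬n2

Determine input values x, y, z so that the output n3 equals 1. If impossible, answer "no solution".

x=0, y=1, z=1

Check with x=0, y=1, z=1:
n1 = z ⊕ y = 1 ⊕ 1 = 0
n2 = x ∨ n1 = 0 ∨ 0 = 0
n3 = ¬n2 = ¬0 = 1
So n3 = 1 as required.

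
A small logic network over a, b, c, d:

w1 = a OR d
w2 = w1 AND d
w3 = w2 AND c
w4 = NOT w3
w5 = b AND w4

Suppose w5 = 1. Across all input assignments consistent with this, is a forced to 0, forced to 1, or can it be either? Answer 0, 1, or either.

either

Both values of a occur among assignments with w5 = 1:
  a=0: a=0, b=1, c=0, d=0
  a=1: a=1, b=1, c=0, d=0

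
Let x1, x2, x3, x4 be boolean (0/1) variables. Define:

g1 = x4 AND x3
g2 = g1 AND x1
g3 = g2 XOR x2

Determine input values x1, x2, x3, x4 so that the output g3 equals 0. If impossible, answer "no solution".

g3 = g2 XOR x2 must be 0, so g2 and x2 are equal.
Check with x1=1, x2=0, x3=0, x4=1:
g1 = x4 AND x3 = 1 AND 0 = 0
g2 = g1 AND x1 = 0 AND 1 = 0
g3 = g2 XOR x2 = 0 XOR 0 = 0
So g3 = 0 as required.

x1=1, x2=0, x3=0, x4=1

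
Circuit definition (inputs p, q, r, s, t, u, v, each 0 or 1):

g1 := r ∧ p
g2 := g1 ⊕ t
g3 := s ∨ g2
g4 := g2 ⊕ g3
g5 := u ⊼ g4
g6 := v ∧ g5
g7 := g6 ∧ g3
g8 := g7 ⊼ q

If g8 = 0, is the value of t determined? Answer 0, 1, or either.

either

Both values of t occur among assignments with g8 = 0:
  t=0: p=0, q=1, r=0, s=1, t=0, u=0, v=1
  t=1: p=0, q=1, r=0, s=0, t=1, u=0, v=1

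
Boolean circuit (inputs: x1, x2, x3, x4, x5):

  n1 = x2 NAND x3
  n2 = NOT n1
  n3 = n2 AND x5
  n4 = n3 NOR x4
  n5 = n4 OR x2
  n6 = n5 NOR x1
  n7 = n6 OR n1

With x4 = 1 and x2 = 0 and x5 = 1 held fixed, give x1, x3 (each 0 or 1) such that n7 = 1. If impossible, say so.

n7 = n6 OR n1 must be 1, so at least one of n6, n1 is 1.
Check with x4 = 1 and x2 = 0 and x5 = 1 and x1=0, x3=0:
n1 = x2 NAND x3 = 0 NAND 0 = 1
n2 = NOT n1 = NOT 1 = 0
n3 = n2 AND x5 = 0 AND 1 = 0
n4 = n3 NOR x4 = 0 NOR 1 = 0
n5 = n4 OR x2 = 0 OR 0 = 0
n6 = n5 NOR x1 = 0 NOR 0 = 1
n7 = n6 OR n1 = 1 OR 1 = 1
So n7 = 1.

x1=0 x3=0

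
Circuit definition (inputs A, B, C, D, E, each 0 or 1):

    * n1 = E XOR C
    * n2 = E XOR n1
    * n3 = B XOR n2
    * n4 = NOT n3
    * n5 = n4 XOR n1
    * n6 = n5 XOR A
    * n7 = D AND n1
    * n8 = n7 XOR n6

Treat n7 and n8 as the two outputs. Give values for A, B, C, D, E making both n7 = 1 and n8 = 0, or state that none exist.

Check with A=0, B=0, C=1, D=1, E=0:
n1 = E XOR C = 0 XOR 1 = 1
n2 = E XOR n1 = 0 XOR 1 = 1
n3 = B XOR n2 = 0 XOR 1 = 1
n4 = NOT n3 = NOT 1 = 0
n5 = n4 XOR n1 = 0 XOR 1 = 1
n6 = n5 XOR A = 1 XOR 0 = 1
n7 = D AND n1 = 1 AND 1 = 1
n8 = n7 XOR n6 = 1 XOR 1 = 0
So n7 = 1 and n8 = 0.

A=0, B=0, C=1, D=1, E=0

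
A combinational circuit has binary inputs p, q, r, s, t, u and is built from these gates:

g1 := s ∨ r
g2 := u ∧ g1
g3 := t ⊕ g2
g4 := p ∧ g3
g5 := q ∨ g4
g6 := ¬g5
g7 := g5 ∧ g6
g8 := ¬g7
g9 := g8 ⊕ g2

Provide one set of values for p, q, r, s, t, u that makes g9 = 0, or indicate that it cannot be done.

Check with p=0 q=1 r=0 s=1 t=0 u=1:
g1 = s ∨ r = 1 ∨ 0 = 1
g2 = u ∧ g1 = 1 ∧ 1 = 1
g3 = t ⊕ g2 = 0 ⊕ 1 = 1
g4 = p ∧ g3 = 0 ∧ 1 = 0
g5 = q ∨ g4 = 1 ∨ 0 = 1
g6 = ¬g5 = ¬1 = 0
g7 = g5 ∧ g6 = 1 ∧ 0 = 0
g8 = ¬g7 = ¬0 = 1
g9 = g8 ⊕ g2 = 1 ⊕ 1 = 0
So g9 = 0 as required.

p=0 q=1 r=0 s=1 t=0 u=1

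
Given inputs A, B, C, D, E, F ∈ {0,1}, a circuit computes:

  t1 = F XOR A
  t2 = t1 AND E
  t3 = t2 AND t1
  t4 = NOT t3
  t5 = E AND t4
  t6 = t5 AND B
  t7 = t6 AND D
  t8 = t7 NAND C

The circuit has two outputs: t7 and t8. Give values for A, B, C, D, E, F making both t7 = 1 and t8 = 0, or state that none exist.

A=0, B=1, C=1, D=1, E=1, F=0

Check with A=0, B=1, C=1, D=1, E=1, F=0:
t1 = F XOR A = 0 XOR 0 = 0
t2 = t1 AND E = 0 AND 1 = 0
t3 = t2 AND t1 = 0 AND 0 = 0
t4 = NOT t3 = NOT 0 = 1
t5 = E AND t4 = 1 AND 1 = 1
t6 = t5 AND B = 1 AND 1 = 1
t7 = t6 AND D = 1 AND 1 = 1
t8 = t7 NAND C = 1 NAND 1 = 0
So t7 = 1 and t8 = 0.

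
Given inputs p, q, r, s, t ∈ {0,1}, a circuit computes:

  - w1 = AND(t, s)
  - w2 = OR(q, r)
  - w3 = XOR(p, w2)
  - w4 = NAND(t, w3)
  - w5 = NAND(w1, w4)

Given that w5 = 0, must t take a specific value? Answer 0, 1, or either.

1

w5 = NAND(w1, w4) must be 0, so both w1 = 1 and w4 = 1.
Every assignment with w5 = 0 has t = 1; there are 4 such assignment(s).
  p=0, q=0, r=0, s=1, t=1
  p=1, q=0, r=1, s=1, t=1
  p=1, q=1, r=0, s=1, t=1
  p=1, q=1, r=1, s=1, t=1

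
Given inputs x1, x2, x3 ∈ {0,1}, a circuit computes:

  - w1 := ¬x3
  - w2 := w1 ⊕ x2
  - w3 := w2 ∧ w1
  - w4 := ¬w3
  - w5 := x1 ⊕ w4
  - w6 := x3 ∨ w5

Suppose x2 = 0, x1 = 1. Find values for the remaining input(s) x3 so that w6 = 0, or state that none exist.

no solution exists

With x2 = 0, x1 = 1 fixed, none of the 2 settings of x3 give w6 = 0.
For example, with x3=1:
w1 = ¬x3 = ¬1 = 0
w2 = w1 ⊕ x2 = 0 ⊕ 0 = 0
w3 = w2 ∧ w1 = 0 ∧ 0 = 0
w4 = ¬w3 = ¬0 = 1
w5 = x1 ⊕ w4 = 1 ⊕ 1 = 0
w6 = x3 ∨ w5 = 1 ∨ 0 = 1
giving w6 = 1 ≠ 0.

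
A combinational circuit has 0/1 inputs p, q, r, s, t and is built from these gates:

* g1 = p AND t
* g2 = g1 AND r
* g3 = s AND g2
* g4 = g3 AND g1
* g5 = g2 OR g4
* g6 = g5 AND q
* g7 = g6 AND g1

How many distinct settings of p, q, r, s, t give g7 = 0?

g7 = g6 AND g1 must be 0, so at least one of g6, g1 is 0.
Enumerating the 32 input combinations, 30 give g7 = 0 and 2 give g7 = 1.

30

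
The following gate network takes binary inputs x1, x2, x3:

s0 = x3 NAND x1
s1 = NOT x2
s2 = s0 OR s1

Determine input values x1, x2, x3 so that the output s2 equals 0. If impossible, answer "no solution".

Check with x1=1, x2=1, x3=1:
s0 = x3 NAND x1 = 1 NAND 1 = 0
s1 = NOT x2 = NOT 1 = 0
s2 = s0 OR s1 = 0 OR 0 = 0
So s2 = 0 as required.

x1=1, x2=1, x3=1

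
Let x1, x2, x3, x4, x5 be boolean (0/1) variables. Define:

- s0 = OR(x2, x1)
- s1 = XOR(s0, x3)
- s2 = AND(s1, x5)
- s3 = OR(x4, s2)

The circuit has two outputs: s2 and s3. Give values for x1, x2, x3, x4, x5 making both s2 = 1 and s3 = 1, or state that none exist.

Check with x1=0, x2=0, x3=1, x4=0, x5=1:
s0 = OR(x2, x1) = OR(0, 0) = 0
s1 = XOR(s0, x3) = XOR(0, 1) = 1
s2 = AND(s1, x5) = AND(1, 1) = 1
s3 = OR(x4, s2) = OR(0, 1) = 1
So s2 = 1 and s3 = 1.

x1=0, x2=0, x3=1, x4=0, x5=1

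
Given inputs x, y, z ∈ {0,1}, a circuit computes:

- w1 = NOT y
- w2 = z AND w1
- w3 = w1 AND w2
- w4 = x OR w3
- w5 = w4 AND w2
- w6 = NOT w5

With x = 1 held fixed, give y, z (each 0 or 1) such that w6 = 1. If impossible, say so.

Check with x = 1 and y=1, z=0:
w1 = NOT y = NOT 1 = 0
w2 = z AND w1 = 0 AND 0 = 0
w3 = w1 AND w2 = 0 AND 0 = 0
w4 = x OR w3 = 1 OR 0 = 1
w5 = w4 AND w2 = 1 AND 0 = 0
w6 = NOT w5 = NOT 0 = 1
So w6 = 1.

y=1 z=0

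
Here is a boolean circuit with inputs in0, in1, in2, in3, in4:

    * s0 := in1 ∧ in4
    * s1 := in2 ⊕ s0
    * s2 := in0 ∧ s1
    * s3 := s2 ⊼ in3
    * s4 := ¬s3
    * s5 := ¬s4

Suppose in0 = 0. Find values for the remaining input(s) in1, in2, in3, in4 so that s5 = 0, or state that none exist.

no solution exists

With in0 = 0 fixed, none of the 16 settings of in1, in2, in3, in4 give s5 = 0.
For example, with in1=1, in2=0, in3=1, in4=1:
s0 = in1 ∧ in4 = 1 ∧ 1 = 1
s1 = in2 ⊕ s0 = 0 ⊕ 1 = 1
s2 = in0 ∧ s1 = 0 ∧ 1 = 0
s3 = s2 ⊼ in3 = 0 ⊼ 1 = 1
s4 = ¬s3 = ¬1 = 0
s5 = ¬s4 = ¬0 = 1
giving s5 = 1 ≠ 0.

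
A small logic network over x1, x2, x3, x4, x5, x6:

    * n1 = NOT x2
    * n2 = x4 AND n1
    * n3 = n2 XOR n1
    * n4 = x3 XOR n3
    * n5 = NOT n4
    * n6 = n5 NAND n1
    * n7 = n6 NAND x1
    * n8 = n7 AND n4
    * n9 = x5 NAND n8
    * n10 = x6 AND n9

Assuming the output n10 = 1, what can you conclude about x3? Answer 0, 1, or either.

Both values of x3 occur among assignments with n10 = 1:
  x3=0: x1=0, x2=0, x3=0, x4=0, x5=0, x6=1
  x3=1: x1=0, x2=0, x3=1, x4=0, x5=0, x6=1

either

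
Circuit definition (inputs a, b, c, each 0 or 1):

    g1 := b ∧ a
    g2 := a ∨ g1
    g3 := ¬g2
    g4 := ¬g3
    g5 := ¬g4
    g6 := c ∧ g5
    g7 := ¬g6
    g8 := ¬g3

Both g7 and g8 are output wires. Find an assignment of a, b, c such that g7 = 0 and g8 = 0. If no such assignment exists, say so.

a=0, b=1, c=1

Check with a=0, b=1, c=1:
g1 = b ∧ a = 1 ∧ 0 = 0
g2 = a ∨ g1 = 0 ∨ 0 = 0
g3 = ¬g2 = ¬0 = 1
g4 = ¬g3 = ¬1 = 0
g5 = ¬g4 = ¬0 = 1
g6 = c ∧ g5 = 1 ∧ 1 = 1
g7 = ¬g6 = ¬1 = 0
g8 = ¬g3 = ¬1 = 0
So g7 = 0 and g8 = 0.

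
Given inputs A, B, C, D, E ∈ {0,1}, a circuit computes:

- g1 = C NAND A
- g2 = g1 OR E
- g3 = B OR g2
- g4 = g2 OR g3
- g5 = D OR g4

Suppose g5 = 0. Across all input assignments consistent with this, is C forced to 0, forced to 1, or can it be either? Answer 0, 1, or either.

g5 = D OR g4 must be 0, so both D = 0 and g4 = 0.
Every assignment with g5 = 0 has C = 1; there are 1 such assignment(s).
  A=1, B=0, C=1, D=0, E=0

1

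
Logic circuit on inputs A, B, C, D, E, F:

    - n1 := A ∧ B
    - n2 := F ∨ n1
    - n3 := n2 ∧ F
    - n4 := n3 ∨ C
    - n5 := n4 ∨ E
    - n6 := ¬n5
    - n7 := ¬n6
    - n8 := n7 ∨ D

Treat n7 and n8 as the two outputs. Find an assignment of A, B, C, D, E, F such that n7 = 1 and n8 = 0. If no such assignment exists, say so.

Across all 64 input combinations, none give both n7 = 1 and n8 = 0.

no solution exists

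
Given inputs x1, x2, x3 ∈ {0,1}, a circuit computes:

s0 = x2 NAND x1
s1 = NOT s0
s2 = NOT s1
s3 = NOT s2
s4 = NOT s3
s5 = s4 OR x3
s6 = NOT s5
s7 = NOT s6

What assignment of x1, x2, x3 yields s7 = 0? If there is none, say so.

x1=1, x2=1, x3=0

Check with x1=1, x2=1, x3=0:
s0 = x2 NAND x1 = 1 NAND 1 = 0
s1 = NOT s0 = NOT 0 = 1
s2 = NOT s1 = NOT 1 = 0
s3 = NOT s2 = NOT 0 = 1
s4 = NOT s3 = NOT 1 = 0
s5 = s4 OR x3 = 0 OR 0 = 0
s6 = NOT s5 = NOT 0 = 1
s7 = NOT s6 = NOT 1 = 0
So s7 = 0 as required.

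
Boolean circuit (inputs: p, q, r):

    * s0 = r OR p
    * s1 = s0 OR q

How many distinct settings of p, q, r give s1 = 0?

1

s1 = s0 OR q must be 0, so both s0 = 0 and q = 0.
Satisfying assignments:
  p=0, q=0, r=0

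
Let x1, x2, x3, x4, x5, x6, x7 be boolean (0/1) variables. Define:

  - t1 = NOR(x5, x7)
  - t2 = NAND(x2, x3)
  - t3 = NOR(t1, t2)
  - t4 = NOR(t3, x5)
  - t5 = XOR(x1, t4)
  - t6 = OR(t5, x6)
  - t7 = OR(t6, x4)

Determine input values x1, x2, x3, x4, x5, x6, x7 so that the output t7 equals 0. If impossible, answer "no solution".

t7 = OR(t6, x4) must be 0, so both t6 = 0 and x4 = 0.
t6 = OR(t5, x6) must be 0, so both t5 = 0 and x6 = 0.
Check with x1=0, x2=1, x3=0, x4=0, x5=1, x6=0, x7=0:
t1 = NOR(x5, x7) = NOR(1, 0) = 0
t2 = NAND(x2, x3) = NAND(1, 0) = 1
t3 = NOR(t1, t2) = NOR(0, 1) = 0
t4 = NOR(t3, x5) = NOR(0, 1) = 0
t5 = XOR(x1, t4) = XOR(0, 0) = 0
t6 = OR(t5, x6) = OR(0, 0) = 0
t7 = OR(t6, x4) = OR(0, 0) = 0
So t7 = 0 as required.

x1=0, x2=1, x3=0, x4=0, x5=1, x6=0, x7=0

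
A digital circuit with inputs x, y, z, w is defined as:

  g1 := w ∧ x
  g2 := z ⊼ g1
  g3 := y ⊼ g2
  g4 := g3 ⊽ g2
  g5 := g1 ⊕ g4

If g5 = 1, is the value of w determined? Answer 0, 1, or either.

g5 = g1 ⊕ g4 must be 1, so g1 and g4 differ.
Every assignment with g5 = 1 has w = 1; there are 4 such assignment(s).
  x=1, y=0, z=0, w=1
  x=1, y=0, z=1, w=1
  x=1, y=1, z=0, w=1
  x=1, y=1, z=1, w=1

1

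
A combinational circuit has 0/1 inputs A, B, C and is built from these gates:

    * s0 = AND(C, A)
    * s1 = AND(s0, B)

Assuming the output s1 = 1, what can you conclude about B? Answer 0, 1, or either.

s1 = AND(s0, B) must be 1, so both s0 = 1 and B = 1.
s0 = AND(C, A) must be 1, so both C = 1 and A = 1.
Every assignment with s1 = 1 has B = 1; there are 1 such assignment(s).
  A=1, B=1, C=1

1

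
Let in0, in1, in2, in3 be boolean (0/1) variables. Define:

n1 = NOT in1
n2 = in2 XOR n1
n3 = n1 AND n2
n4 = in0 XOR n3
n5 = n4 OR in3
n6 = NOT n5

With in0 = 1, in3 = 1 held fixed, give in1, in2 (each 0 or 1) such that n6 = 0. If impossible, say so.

in1=0 in2=1

Check with in0 = 1, in3 = 1 and in1=0, in2=1:
n1 = NOT in1 = NOT 0 = 1
n2 = in2 XOR n1 = 1 XOR 1 = 0
n3 = n1 AND n2 = 1 AND 0 = 0
n4 = in0 XOR n3 = 1 XOR 0 = 1
n5 = n4 OR in3 = 1 OR 1 = 1
n6 = NOT n5 = NOT 1 = 0
So n6 = 0.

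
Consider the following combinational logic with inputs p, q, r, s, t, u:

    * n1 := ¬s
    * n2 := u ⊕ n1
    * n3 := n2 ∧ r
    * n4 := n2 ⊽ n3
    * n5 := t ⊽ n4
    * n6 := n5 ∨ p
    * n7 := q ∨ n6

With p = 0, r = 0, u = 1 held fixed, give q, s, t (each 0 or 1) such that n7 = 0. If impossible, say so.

q=0 s=0 t=1

Check with p = 0, r = 0, u = 1 and q=0, s=0, t=1:
n1 = ¬s = ¬0 = 1
n2 = u ⊕ n1 = 1 ⊕ 1 = 0
n3 = n2 ∧ r = 0 ∧ 0 = 0
n4 = n2 ⊽ n3 = 0 ⊽ 0 = 1
n5 = t ⊽ n4 = 1 ⊽ 1 = 0
n6 = n5 ∨ p = 0 ∨ 0 = 0
n7 = q ∨ n6 = 0 ∨ 0 = 0
So n7 = 0.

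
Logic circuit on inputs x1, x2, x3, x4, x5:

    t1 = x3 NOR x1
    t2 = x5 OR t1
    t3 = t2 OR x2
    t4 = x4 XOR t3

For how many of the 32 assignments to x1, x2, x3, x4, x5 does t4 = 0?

t4 = x4 XOR t3 must be 0, so x4 and t3 are equal.
Enumerating the 32 input combinations, 16 give t4 = 0 and 16 give t4 = 1.

16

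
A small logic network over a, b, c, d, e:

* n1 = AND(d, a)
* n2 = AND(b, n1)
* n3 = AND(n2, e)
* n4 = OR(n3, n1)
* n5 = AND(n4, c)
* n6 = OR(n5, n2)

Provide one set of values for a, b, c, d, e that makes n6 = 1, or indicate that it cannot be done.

a=1, b=1, c=0, d=1, e=0

Check with a=1, b=1, c=0, d=1, e=0:
n1 = AND(d, a) = AND(1, 1) = 1
n2 = AND(b, n1) = AND(1, 1) = 1
n3 = AND(n2, e) = AND(1, 0) = 0
n4 = OR(n3, n1) = OR(0, 1) = 1
n5 = AND(n4, c) = AND(1, 0) = 0
n6 = OR(n5, n2) = OR(0, 1) = 1
So n6 = 1 as required.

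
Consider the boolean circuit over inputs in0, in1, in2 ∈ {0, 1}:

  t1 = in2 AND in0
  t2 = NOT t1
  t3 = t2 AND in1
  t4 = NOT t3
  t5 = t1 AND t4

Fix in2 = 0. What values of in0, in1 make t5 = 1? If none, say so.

no solution exists

With in2 = 0 fixed, none of the 4 settings of in0, in1 give t5 = 1.
For example, with in0=1, in1=1:
t1 = in2 AND in0 = 0 AND 1 = 0
t2 = NOT t1 = NOT 0 = 1
t3 = t2 AND in1 = 1 AND 1 = 1
t4 = NOT t3 = NOT 1 = 0
t5 = t1 AND t4 = 0 AND 0 = 0
giving t5 = 0 ≠ 1.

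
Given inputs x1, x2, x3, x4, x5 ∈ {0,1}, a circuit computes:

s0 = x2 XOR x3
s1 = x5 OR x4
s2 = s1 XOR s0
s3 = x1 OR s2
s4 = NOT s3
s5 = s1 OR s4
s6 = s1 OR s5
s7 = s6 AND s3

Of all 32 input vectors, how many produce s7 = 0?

s7 = s6 AND s3 must be 0, so at least one of s6, s3 is 0.
Enumerating the 32 input combinations, 14 give s7 = 0 and 18 give s7 = 1.

14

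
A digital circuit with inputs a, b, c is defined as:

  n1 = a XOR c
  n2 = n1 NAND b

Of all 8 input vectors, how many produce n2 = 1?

6

n2 = n1 NAND b must be 1, so at least one of n1, b is 0.
Enumerating the 8 input combinations, 6 give n2 = 1 and 2 give n2 = 0.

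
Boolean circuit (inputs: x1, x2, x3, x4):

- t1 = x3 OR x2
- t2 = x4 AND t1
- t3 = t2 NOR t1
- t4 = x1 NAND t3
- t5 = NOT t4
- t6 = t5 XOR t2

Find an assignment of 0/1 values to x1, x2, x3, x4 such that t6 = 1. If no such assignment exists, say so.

Check with x1=1 x2=1 x3=0 x4=1:
t1 = x3 OR x2 = 0 OR 1 = 1
t2 = x4 AND t1 = 1 AND 1 = 1
t3 = t2 NOR t1 = 1 NOR 1 = 0
t4 = x1 NAND t3 = 1 NAND 0 = 1
t5 = NOT t4 = NOT 1 = 0
t6 = t5 XOR t2 = 0 XOR 1 = 1
So t6 = 1 as required.

x1=1 x2=1 x3=0 x4=1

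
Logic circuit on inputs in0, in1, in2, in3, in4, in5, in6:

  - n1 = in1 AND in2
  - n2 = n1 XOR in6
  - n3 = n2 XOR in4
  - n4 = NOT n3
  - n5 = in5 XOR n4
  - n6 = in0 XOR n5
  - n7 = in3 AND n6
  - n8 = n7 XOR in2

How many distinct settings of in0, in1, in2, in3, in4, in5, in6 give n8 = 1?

64

n8 = n7 XOR in2 must be 1, so n7 and in2 differ.
Enumerating the 128 input combinations, 64 give n8 = 1 and 64 give n8 = 0.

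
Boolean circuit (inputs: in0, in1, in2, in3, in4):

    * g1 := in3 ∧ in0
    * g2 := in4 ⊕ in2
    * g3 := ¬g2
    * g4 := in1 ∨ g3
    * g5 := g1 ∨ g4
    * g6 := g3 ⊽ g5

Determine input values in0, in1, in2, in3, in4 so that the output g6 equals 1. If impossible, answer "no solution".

in0=0, in1=0, in2=1, in3=0, in4=0

Check with in0=0, in1=0, in2=1, in3=0, in4=0:
g1 = in3 ∧ in0 = 0 ∧ 0 = 0
g2 = in4 ⊕ in2 = 0 ⊕ 1 = 1
g3 = ¬g2 = ¬1 = 0
g4 = in1 ∨ g3 = 0 ∨ 0 = 0
g5 = g1 ∨ g4 = 0 ∨ 0 = 0
g6 = g3 ⊽ g5 = 0 ⊽ 0 = 1
So g6 = 1 as required.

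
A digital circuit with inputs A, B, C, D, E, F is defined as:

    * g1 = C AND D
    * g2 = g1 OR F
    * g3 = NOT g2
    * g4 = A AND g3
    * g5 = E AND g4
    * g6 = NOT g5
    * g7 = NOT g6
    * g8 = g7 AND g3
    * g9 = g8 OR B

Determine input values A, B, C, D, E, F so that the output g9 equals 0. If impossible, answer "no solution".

A=0, B=0, C=1, D=0, E=1, F=0

g9 = g8 OR B must be 0, so both g8 = 0 and B = 0.
g8 = g7 AND g3 must be 0, so at least one of g7, g3 is 0.
Check with A=0, B=0, C=1, D=0, E=1, F=0:
g1 = C AND D = 1 AND 0 = 0
g2 = g1 OR F = 0 OR 0 = 0
g3 = NOT g2 = NOT 0 = 1
g4 = A AND g3 = 0 AND 1 = 0
g5 = E AND g4 = 1 AND 0 = 0
g6 = NOT g5 = NOT 0 = 1
g7 = NOT g6 = NOT 1 = 0
g8 = g7 AND g3 = 0 AND 1 = 0
g9 = g8 OR B = 0 OR 0 = 0
So g9 = 0 as required.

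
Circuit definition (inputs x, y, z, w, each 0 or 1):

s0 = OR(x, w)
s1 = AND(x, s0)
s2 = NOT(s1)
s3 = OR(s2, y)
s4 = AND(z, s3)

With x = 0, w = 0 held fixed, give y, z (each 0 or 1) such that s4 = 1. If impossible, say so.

y=1, z=1

s4 = AND(z, s3) must be 1, so both z = 1 and s3 = 1.
Check with x = 0, w = 0 and y=1, z=1:
s0 = OR(x, w) = OR(0, 0) = 0
s1 = AND(x, s0) = AND(0, 0) = 0
s2 = NOT(s1) = NOT 0 = 1
s3 = OR(s2, y) = OR(1, 1) = 1
s4 = AND(z, s3) = AND(1, 1) = 1
So s4 = 1.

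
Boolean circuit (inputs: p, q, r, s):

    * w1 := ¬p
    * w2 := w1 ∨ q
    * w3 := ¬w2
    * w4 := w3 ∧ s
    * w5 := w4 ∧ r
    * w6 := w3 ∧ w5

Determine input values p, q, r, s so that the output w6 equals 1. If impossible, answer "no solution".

w6 = w3 ∧ w5 must be 1, so both w3 = 1 and w5 = 1.
w3 = ¬w2 must be 1, so w2 = 0.
w5 = w4 ∧ r must be 1, so both w4 = 1 and r = 1.
Check with p=1 q=0 r=1 s=1:
w1 = ¬p = ¬1 = 0
w2 = w1 ∨ q = 0 ∨ 0 = 0
w3 = ¬w2 = ¬0 = 1
w4 = w3 ∧ s = 1 ∧ 1 = 1
w5 = w4 ∧ r = 1 ∧ 1 = 1
w6 = w3 ∧ w5 = 1 ∧ 1 = 1
So w6 = 1 as required.

p=1 q=0 r=1 s=1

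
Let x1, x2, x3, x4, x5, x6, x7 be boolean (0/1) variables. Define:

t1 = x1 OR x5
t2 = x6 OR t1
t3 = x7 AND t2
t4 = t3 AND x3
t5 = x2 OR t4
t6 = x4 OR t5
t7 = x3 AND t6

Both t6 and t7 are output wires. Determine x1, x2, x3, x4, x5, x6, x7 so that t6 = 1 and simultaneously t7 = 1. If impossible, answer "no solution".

x1=0 x2=1 x3=1 x4=1 x5=0 x6=0 x7=1

Check with x1=0 x2=1 x3=1 x4=1 x5=0 x6=0 x7=1:
t1 = x1 OR x5 = 0 OR 0 = 0
t2 = x6 OR t1 = 0 OR 0 = 0
t3 = x7 AND t2 = 1 AND 0 = 0
t4 = t3 AND x3 = 0 AND 1 = 0
t5 = x2 OR t4 = 1 OR 0 = 1
t6 = x4 OR t5 = 1 OR 1 = 1
t7 = x3 AND t6 = 1 AND 1 = 1
So t6 = 1 and t7 = 1.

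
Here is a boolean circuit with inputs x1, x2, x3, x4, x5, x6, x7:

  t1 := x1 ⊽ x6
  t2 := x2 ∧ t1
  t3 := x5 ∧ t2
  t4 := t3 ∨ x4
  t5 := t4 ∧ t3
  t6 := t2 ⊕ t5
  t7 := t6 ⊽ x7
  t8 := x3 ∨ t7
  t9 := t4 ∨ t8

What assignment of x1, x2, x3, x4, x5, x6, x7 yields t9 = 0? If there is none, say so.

t9 = t4 ∨ t8 must be 0, so both t4 = 0 and t8 = 0.
t4 = t3 ∨ x4 must be 0, so both t3 = 0 and x4 = 0.
Check with x1=0, x2=1, x3=0, x4=0, x5=1, x6=1, x7=1:
t1 = x1 ⊽ x6 = 0 ⊽ 1 = 0
t2 = x2 ∧ t1 = 1 ∧ 0 = 0
t3 = x5 ∧ t2 = 1 ∧ 0 = 0
t4 = t3 ∨ x4 = 0 ∨ 0 = 0
t5 = t4 ∧ t3 = 0 ∧ 0 = 0
t6 = t2 ⊕ t5 = 0 ⊕ 0 = 0
t7 = t6 ⊽ x7 = 0 ⊽ 1 = 0
t8 = x3 ∨ t7 = 0 ∨ 0 = 0
t9 = t4 ∨ t8 = 0 ∨ 0 = 0
So t9 = 0 as required.

x1=0, x2=1, x3=0, x4=0, x5=1, x6=1, x7=1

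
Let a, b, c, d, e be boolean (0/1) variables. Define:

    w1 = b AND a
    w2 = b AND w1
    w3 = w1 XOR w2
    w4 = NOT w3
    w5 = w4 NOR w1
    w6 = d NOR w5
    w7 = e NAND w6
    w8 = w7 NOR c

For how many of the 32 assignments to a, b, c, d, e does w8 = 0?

w8 = w7 NOR c must be 0, so at least one of w7, c is 1.
Enumerating the 32 input combinations, 28 give w8 = 0 and 4 give w8 = 1.

28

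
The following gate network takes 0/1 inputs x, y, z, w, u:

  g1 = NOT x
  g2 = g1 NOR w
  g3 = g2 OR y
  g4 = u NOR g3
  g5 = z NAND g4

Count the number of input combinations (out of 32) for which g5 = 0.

g5 = z NAND g4 must be 0, so both z = 1 and g4 = 1.
g4 = u NOR g3 must be 1, so both u = 0 and g3 = 0.
g3 = g2 OR y must be 0, so both g2 = 0 and y = 0.
Satisfying assignments:
  x=0, y=0, z=1, w=0, u=0
  x=0, y=0, z=1, w=1, u=0
  x=1, y=0, z=1, w=1, u=0

3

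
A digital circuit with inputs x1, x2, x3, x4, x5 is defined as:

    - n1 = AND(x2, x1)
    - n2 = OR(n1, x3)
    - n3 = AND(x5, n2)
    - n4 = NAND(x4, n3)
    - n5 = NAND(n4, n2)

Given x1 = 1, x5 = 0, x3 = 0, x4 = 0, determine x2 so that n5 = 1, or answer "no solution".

n5 = NAND(n4, n2) must be 1, so at least one of n4, n2 is 0.
Check with x1 = 1, x5 = 0, x3 = 0, x4 = 0 and x2=0:
n1 = AND(x2, x1) = AND(0, 1) = 0
n2 = OR(n1, x3) = OR(0, 0) = 0
n3 = AND(x5, n2) = AND(0, 0) = 0
n4 = NAND(x4, n3) = NAND(0, 0) = 1
n5 = NAND(n4, n2) = NAND(1, 0) = 1
So n5 = 1.

x2=0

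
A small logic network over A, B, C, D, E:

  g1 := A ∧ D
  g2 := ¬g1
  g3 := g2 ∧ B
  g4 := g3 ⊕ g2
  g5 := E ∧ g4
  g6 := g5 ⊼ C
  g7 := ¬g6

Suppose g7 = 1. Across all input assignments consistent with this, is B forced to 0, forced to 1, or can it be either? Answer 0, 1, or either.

0

g7 = ¬g6 must be 1, so g6 = 0.
Every assignment with g7 = 1 has B = 0; there are 3 such assignment(s).
  A=0, B=0, C=1, D=0, E=1
  A=0, B=0, C=1, D=1, E=1
  A=1, B=0, C=1, D=0, E=1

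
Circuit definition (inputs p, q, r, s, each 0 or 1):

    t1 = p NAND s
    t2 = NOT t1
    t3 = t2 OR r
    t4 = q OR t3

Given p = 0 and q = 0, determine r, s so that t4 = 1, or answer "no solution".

Check with p = 0 and q = 0 and r=1, s=1:
t1 = p NAND s = 0 NAND 1 = 1
t2 = NOT t1 = NOT 1 = 0
t3 = t2 OR r = 0 OR 1 = 1
t4 = q OR t3 = 0 OR 1 = 1
So t4 = 1.

r=1, s=1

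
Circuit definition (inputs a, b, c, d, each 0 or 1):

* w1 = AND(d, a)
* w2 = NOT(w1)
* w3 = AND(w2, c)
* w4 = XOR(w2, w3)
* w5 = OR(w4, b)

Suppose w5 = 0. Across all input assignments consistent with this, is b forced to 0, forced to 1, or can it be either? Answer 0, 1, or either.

w5 = OR(w4, b) must be 0, so both w4 = 0 and b = 0.
Every assignment with w5 = 0 has b = 0; there are 5 such assignment(s).

0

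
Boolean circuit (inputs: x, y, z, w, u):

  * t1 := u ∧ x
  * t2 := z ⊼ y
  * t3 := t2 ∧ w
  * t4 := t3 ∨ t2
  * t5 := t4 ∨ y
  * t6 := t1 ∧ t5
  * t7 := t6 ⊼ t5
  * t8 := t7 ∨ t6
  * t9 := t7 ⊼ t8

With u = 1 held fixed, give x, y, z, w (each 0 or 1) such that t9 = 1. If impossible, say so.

Check with u = 1 and x=1, y=0, z=0, w=0:
t1 = u ∧ x = 1 ∧ 1 = 1
t2 = z ⊼ y = 0 ⊼ 0 = 1
t3 = t2 ∧ w = 1 ∧ 0 = 0
t4 = t3 ∨ t2 = 0 ∨ 1 = 1
t5 = t4 ∨ y = 1 ∨ 0 = 1
t6 = t1 ∧ t5 = 1 ∧ 1 = 1
t7 = t6 ⊼ t5 = 1 ⊼ 1 = 0
t8 = t7 ∨ t6 = 0 ∨ 1 = 1
t9 = t7 ⊼ t8 = 0 ⊼ 1 = 1
So t9 = 1.

x=1 y=0 z=0 w=0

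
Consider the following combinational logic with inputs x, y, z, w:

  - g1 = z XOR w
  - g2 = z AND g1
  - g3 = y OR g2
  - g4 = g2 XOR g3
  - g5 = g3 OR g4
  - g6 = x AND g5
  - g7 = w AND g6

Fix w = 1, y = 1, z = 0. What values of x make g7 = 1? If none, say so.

Check with w = 1, y = 1, z = 0 and x=1:
g1 = z XOR w = 0 XOR 1 = 1
g2 = z AND g1 = 0 AND 1 = 0
g3 = y OR g2 = 1 OR 0 = 1
g4 = g2 XOR g3 = 0 XOR 1 = 1
g5 = g3 OR g4 = 1 OR 1 = 1
g6 = x AND g5 = 1 AND 1 = 1
g7 = w AND g6 = 1 AND 1 = 1
So g7 = 1.

x=1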